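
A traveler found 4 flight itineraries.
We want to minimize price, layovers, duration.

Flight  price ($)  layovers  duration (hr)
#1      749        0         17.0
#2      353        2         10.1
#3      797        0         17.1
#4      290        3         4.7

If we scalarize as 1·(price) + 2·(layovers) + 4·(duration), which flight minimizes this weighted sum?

#1: 1·749 + 2·0 + 4·17.0 = 817.0
#2: 1·353 + 2·2 + 4·10.1 = 397.4
#3: 1·797 + 2·0 + 4·17.1 = 865.4
#4: 1·290 + 2·3 + 4·4.7 = 314.8
Lowest: #4 at 314.8.

#4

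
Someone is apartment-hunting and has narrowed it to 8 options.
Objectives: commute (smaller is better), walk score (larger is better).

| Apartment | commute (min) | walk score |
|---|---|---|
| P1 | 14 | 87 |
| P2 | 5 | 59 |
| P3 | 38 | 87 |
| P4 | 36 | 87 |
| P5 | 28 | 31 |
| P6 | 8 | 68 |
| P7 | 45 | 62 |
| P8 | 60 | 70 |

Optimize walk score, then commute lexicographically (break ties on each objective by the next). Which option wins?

P1

First maximize walk score: best is 87, kept {P1, P3, P4}.
Then minimize commute: best is 14, kept {P1}.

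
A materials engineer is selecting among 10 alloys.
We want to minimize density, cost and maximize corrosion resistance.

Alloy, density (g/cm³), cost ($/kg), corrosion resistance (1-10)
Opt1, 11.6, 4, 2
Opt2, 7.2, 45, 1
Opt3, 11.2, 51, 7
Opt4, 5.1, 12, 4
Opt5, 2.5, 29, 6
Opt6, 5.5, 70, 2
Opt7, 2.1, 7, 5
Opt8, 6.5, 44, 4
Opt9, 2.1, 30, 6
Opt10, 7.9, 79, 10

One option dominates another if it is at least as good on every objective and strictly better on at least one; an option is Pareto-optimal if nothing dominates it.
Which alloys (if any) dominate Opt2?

Opt4: density 5.1≤7.2, cost 12≤45, corrosion resistance 4≥1 — dominates Opt2.
Opt5: density 2.5≤7.2, cost 29≤45, corrosion resistance 6≥1 — dominates Opt2.
Opt7: density 2.1≤7.2, cost 7≤45, corrosion resistance 5≥1 — dominates Opt2.
Opt8: density 6.5≤7.2, cost 44≤45, corrosion resistance 4≥1 — dominates Opt2.
Opt9: density 2.1≤7.2, cost 30≤45, corrosion resistance 6≥1 — dominates Opt2.
Others (Opt1, Opt3, Opt6, Opt10) are each worse than Opt2 on at least one objective.

Opt4, Opt5, Opt7, Opt8, Opt9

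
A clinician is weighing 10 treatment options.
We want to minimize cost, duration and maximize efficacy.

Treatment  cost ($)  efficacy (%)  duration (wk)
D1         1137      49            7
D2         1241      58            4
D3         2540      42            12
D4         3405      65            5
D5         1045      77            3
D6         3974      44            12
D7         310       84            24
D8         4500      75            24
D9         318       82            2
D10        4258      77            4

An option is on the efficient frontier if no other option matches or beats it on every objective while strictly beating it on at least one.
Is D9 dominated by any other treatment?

No

D1: worse on cost (1137 vs 318).
D2: worse on cost (1241 vs 318).
D3: worse on cost (2540 vs 318).
D4: worse on cost (3405 vs 318).
D5: worse on cost (1045 vs 318).
D6: worse on cost (3974 vs 318).
D7: worse on duration (24 vs 2).
D8: worse on cost (4500 vs 318).
D10: worse on cost (4258 vs 318).
No option is at least as good as D9 on every objective and strictly better on one.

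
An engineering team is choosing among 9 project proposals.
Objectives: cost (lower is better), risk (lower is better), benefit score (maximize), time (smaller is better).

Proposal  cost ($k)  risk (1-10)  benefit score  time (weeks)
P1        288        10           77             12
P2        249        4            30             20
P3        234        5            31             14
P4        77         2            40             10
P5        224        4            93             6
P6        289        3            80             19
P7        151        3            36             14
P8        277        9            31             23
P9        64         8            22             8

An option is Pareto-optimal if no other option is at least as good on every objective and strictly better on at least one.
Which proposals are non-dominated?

P1: dominated by P5 (cost 224≤288, risk 4≤10, benefit score 93≥77, time 6≤12).
P2: dominated by P4 (cost 77≤249, risk 2≤4, benefit score 40≥30, time 10≤20).
P3: dominated by P4 (cost 77≤234, risk 2≤5, benefit score 40≥31, time 10≤14).
P4: not dominated (best risk).
P5: not dominated (best benefit score).
P6: not dominated.
P7: dominated by P4 (cost 77≤151, risk 2≤3, benefit score 40≥36, time 10≤14).
P8: dominated by P3 (cost 234≤277, risk 5≤9, benefit score 31≥31, time 14≤23).
P9: not dominated (best cost).

P4, P5, P6, P9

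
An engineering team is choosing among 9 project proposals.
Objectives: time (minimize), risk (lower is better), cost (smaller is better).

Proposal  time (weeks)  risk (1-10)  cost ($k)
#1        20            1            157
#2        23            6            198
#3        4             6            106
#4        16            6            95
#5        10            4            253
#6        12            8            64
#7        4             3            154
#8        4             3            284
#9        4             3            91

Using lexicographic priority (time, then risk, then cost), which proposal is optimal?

First minimize time: best is 4, kept {#3, #7, #8, #9}.
Then minimize risk: best is 3, kept {#7, #8, #9}.
Then minimize cost: best is 91, kept {#9}.

#9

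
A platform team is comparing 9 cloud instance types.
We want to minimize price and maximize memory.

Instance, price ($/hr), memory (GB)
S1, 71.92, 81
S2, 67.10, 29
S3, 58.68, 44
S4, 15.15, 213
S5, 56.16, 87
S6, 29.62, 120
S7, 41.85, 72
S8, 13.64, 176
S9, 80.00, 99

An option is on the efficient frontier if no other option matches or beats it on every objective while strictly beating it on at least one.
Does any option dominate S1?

Yes

S4 vs S1: price 15.15≤71.92, memory 213≥81 — S4 is at least as good on every objective and strictly better on at least one, so S4 dominates S1.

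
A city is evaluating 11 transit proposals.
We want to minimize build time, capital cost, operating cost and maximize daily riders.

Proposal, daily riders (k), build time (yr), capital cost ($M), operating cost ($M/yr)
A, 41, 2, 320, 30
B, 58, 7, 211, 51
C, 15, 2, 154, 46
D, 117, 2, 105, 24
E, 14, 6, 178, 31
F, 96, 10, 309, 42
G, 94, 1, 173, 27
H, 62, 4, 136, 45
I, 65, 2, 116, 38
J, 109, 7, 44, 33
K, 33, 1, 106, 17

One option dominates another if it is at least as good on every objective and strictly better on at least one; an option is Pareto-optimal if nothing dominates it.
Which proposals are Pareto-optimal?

A: dominated by D (daily riders 117≥41, build time 2≤2, capital cost 105≤320, operating cost 24≤30).
B: dominated by D (daily riders 117≥58, build time 2≤7, capital cost 105≤211, operating cost 24≤51).
C: dominated by D (daily riders 117≥15, build time 2≤2, capital cost 105≤154, operating cost 24≤46).
D: not dominated (best daily riders).
E: dominated by D (daily riders 117≥14, build time 2≤6, capital cost 105≤178, operating cost 24≤31).
F: dominated by D (daily riders 117≥96, build time 2≤10, capital cost 105≤309, operating cost 24≤42).
G: not dominated.
H: dominated by D (daily riders 117≥62, build time 2≤4, capital cost 105≤136, operating cost 24≤45).
I: dominated by D (daily riders 117≥65, build time 2≤2, capital cost 105≤116, operating cost 24≤38).
J: not dominated (best capital cost).
K: not dominated (best operating cost).

D, G, J, K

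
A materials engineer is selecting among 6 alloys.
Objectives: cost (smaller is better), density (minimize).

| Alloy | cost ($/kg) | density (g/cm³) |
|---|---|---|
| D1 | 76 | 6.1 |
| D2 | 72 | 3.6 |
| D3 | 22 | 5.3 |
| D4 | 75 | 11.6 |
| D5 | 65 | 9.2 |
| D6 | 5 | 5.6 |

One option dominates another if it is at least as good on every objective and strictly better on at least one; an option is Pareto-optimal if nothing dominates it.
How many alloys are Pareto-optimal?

D1: dominated by D2 (cost 72≤76, density 3.6≤6.1).
D2: not dominated (best density).
D3: not dominated.
D4: dominated by D2 (cost 72≤75, density 3.6≤11.6).
D5: dominated by D3 (cost 22≤65, density 5.3≤9.2).
D6: not dominated (best cost).
Pareto-optimal: D2, D3, D6 → 3.

3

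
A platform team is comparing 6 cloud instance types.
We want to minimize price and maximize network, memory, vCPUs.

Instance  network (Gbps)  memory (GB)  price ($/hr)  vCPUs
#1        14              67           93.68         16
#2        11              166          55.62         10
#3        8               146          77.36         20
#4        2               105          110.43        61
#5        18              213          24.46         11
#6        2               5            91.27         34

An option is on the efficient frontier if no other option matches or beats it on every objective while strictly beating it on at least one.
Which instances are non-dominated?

#1: not dominated.
#2: dominated by #5 (network 18≥11, memory 213≥166, price 24.46≤55.62, vCPUs 11≥10).
#3: not dominated.
#4: not dominated (best vCPUs).
#5: not dominated (best network).
#6: not dominated.

#1, #3, #4, #5, #6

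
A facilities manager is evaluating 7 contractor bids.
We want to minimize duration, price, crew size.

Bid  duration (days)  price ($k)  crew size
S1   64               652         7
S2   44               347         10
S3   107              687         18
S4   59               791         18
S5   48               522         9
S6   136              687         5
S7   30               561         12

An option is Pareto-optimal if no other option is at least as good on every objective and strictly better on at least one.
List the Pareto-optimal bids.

S1, S2, S5, S6, S7

S1: not dominated.
S2: not dominated (best price).
S3: dominated by S1 (duration 64≤107, price 652≤687, crew size 7≤18).
S4: dominated by S2 (duration 44≤59, price 347≤791, crew size 10≤18).
S5: not dominated.
S6: not dominated (best crew size).
S7: not dominated (best duration).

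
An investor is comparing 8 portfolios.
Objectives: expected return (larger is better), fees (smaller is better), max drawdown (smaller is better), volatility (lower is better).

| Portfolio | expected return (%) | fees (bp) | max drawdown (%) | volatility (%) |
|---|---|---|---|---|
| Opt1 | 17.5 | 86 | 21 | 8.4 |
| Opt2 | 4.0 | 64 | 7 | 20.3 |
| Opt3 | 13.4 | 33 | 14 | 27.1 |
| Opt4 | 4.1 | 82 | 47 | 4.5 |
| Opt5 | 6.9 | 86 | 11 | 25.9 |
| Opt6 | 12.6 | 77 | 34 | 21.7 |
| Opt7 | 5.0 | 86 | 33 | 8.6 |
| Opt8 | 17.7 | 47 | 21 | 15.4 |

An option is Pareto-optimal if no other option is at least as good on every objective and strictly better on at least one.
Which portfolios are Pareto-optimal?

Opt1, Opt2, Opt3, Opt4, Opt5, Opt8

Opt1: not dominated.
Opt2: not dominated (best max drawdown).
Opt3: not dominated (best fees).
Opt4: not dominated (best volatility).
Opt5: not dominated.
Opt6: dominated by Opt8 (expected return 17.7≥12.6, fees 47≤77, max drawdown 21≤34, volatility 15.4≤21.7).
Opt7: dominated by Opt1 (expected return 17.5≥5.0, fees 86≤86, max drawdown 21≤33, volatility 8.4≤8.6).
Opt8: not dominated (best expected return).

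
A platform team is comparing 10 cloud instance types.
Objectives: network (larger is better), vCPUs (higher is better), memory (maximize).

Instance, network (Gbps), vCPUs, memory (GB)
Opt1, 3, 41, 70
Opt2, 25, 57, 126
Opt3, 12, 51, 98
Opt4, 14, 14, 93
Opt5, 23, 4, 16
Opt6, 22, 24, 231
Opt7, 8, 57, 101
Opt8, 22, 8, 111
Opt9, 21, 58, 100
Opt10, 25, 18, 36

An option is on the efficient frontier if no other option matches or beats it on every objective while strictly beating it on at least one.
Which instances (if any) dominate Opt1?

Opt2, Opt3, Opt7, Opt9

Opt2: network 25≥3, vCPUs 57≥41, memory 126≥70 — dominates Opt1.
Opt3: network 12≥3, vCPUs 51≥41, memory 98≥70 — dominates Opt1.
Opt7: network 8≥3, vCPUs 57≥41, memory 101≥70 — dominates Opt1.
Opt9: network 21≥3, vCPUs 58≥41, memory 100≥70 — dominates Opt1.
Others (Opt4, Opt5, Opt6, Opt8, Opt10) are each worse than Opt1 on at least one objective.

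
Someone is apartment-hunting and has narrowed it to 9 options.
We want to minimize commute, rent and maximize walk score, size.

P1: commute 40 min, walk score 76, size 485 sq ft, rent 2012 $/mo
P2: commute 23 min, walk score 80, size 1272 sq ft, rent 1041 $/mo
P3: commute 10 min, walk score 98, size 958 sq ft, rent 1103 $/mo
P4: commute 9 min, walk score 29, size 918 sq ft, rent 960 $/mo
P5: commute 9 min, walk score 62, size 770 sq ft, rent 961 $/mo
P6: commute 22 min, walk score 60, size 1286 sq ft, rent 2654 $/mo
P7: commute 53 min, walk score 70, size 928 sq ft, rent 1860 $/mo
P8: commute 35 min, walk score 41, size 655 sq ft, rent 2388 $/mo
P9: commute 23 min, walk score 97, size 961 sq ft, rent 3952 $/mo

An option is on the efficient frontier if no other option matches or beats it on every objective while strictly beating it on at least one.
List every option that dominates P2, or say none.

P1: worse on commute (40 vs 23).
P3: worse on size (958 vs 1272).
P4: worse on walk score (29 vs 80).
P5: worse on walk score (62 vs 80).
P6: worse on walk score (60 vs 80).
P7: worse on commute (53 vs 23).
P8: worse on commute (35 vs 23).
P9: worse on size (961 vs 1272).
No option dominates P2.

none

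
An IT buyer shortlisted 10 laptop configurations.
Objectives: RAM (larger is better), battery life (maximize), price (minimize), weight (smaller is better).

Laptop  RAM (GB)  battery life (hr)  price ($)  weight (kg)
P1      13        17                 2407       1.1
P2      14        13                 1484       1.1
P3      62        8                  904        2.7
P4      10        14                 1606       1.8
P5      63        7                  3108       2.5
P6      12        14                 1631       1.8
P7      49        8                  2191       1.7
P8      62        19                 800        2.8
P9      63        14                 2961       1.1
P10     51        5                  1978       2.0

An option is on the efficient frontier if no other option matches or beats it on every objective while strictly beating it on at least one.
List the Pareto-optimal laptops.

P1: not dominated.
P2: not dominated.
P3: not dominated.
P4: not dominated.
P5: dominated by P9 (RAM 63≥63, battery life 14≥7, price 2961≤3108, weight 1.1≤2.5).
P6: not dominated.
P7: not dominated.
P8: not dominated (best battery life).
P9: not dominated.
P10: not dominated.

P1, P2, P3, P4, P6, P7, P8, P9, P10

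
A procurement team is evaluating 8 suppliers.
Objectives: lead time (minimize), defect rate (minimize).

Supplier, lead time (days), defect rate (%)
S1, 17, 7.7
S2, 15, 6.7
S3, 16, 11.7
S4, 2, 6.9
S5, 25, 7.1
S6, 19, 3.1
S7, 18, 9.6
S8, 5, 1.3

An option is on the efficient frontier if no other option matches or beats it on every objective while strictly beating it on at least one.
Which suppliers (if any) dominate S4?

none

S1: worse on lead time (17 vs 2).
S2: worse on lead time (15 vs 2).
S3: worse on lead time (16 vs 2).
S5: worse on lead time (25 vs 2).
S6: worse on lead time (19 vs 2).
S7: worse on lead time (18 vs 2).
S8: worse on lead time (5 vs 2).
No option dominates S4.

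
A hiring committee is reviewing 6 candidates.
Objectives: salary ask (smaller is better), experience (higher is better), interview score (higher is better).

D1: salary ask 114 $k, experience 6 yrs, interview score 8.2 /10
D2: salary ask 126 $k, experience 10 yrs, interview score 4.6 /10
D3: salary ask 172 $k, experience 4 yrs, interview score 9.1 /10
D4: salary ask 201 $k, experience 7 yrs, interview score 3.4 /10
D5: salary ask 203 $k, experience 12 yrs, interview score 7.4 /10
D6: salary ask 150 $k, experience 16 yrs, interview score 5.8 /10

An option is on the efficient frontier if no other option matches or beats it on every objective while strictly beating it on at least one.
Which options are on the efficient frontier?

D1, D2, D3, D5, D6

D1: not dominated (best salary ask).
D2: not dominated.
D3: not dominated (best interview score).
D4: dominated by D2 (salary ask 126≤201, experience 10≥7, interview score 4.6≥3.4).
D5: not dominated.
D6: not dominated (best experience).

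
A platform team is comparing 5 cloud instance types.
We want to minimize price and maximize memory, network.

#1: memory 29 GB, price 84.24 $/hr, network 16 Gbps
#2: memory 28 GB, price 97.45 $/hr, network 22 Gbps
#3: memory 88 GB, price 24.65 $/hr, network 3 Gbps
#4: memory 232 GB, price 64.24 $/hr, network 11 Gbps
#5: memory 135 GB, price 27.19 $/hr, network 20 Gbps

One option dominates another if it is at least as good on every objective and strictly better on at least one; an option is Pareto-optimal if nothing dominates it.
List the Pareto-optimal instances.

#2, #3, #4, #5

#1: dominated by #5 (memory 135≥29, price 27.19≤84.24, network 20≥16).
#2: not dominated (best network).
#3: not dominated (best price).
#4: not dominated (best memory).
#5: not dominated.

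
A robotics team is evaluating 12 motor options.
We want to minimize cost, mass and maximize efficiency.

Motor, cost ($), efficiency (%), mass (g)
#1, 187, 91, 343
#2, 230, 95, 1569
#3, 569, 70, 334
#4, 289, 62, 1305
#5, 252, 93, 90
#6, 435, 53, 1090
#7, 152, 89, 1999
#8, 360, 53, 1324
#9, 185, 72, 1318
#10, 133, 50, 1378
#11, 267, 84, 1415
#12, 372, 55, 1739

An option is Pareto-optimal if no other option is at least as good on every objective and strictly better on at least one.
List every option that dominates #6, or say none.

#1: cost 187≤435, efficiency 91≥53, mass 343≤1090 — dominates #6.
#5: cost 252≤435, efficiency 93≥53, mass 90≤1090 — dominates #6.
Others (#2, #3, #4, #7, #8, #9, #10, #11, #12) are each worse than #6 on at least one objective.

#1, #5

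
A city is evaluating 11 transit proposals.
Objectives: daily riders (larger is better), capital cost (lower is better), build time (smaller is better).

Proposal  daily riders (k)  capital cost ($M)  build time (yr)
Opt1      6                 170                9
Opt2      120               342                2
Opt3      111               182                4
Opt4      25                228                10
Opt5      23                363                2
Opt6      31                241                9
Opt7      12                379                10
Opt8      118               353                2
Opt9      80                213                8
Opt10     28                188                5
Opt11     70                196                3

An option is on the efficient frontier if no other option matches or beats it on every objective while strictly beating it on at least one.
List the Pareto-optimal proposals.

Opt1, Opt2, Opt3, Opt11

Opt1: not dominated (best capital cost).
Opt2: not dominated (best daily riders).
Opt3: not dominated.
Opt4: dominated by Opt3 (daily riders 111≥25, capital cost 182≤228, build time 4≤10).
Opt5: dominated by Opt2 (daily riders 120≥23, capital cost 342≤363, build time 2≤2).
Opt6: dominated by Opt3 (daily riders 111≥31, capital cost 182≤241, build time 4≤9).
Opt7: dominated by Opt2 (daily riders 120≥12, capital cost 342≤379, build time 2≤10).
Opt8: dominated by Opt2 (daily riders 120≥118, capital cost 342≤353, build time 2≤2).
Opt9: dominated by Opt3 (daily riders 111≥80, capital cost 182≤213, build time 4≤8).
Opt10: dominated by Opt3 (daily riders 111≥28, capital cost 182≤188, build time 4≤5).
Opt11: not dominated.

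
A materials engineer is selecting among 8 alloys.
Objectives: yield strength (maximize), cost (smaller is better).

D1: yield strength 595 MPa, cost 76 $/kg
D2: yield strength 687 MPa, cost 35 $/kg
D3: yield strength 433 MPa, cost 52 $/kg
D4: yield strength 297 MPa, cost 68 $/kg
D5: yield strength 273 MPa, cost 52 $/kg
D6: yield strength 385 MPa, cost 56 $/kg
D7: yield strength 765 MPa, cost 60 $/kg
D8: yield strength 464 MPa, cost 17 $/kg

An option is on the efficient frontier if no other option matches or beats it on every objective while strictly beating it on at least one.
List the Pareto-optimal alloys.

D1: dominated by D2 (yield strength 687≥595, cost 35≤76).
D2: not dominated.
D3: dominated by D2 (yield strength 687≥433, cost 35≤52).
D4: dominated by D2 (yield strength 687≥297, cost 35≤68).
D5: dominated by D2 (yield strength 687≥273, cost 35≤52).
D6: dominated by D2 (yield strength 687≥385, cost 35≤56).
D7: not dominated (best yield strength).
D8: not dominated (best cost).

D2, D7, D8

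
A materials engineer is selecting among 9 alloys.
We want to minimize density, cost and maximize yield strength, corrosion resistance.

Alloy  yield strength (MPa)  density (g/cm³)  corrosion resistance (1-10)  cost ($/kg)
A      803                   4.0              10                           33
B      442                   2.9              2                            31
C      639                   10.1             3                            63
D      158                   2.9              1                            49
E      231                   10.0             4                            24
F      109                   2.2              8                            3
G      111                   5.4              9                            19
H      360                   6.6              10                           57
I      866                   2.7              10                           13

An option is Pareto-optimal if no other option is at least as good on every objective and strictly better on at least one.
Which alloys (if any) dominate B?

I: yield strength 866≥442, density 2.7≤2.9, corrosion resistance 10≥2, cost 13≤31 — dominates B.
Others (A, C, D, E, F, G, H) are each worse than B on at least one objective.

I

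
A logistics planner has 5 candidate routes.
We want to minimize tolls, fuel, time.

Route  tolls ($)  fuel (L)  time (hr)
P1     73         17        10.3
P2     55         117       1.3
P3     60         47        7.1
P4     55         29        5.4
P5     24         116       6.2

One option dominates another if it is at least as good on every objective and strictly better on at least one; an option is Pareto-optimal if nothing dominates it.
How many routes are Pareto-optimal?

P1: not dominated (best fuel).
P2: not dominated (best time).
P3: dominated by P4 (tolls 55≤60, fuel 29≤47, time 5.4≤7.1).
P4: not dominated.
P5: not dominated (best tolls).
Pareto-optimal: P1, P2, P4, P5 → 4.

4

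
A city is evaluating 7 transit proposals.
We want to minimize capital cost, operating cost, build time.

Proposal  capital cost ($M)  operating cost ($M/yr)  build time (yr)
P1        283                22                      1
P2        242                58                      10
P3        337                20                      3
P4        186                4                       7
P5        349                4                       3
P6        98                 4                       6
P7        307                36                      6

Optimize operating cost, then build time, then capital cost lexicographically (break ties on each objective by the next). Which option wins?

First minimize operating cost: best is 4, kept {P4, P5, P6}.
Then minimize build time: best is 3, kept {P5}.

P5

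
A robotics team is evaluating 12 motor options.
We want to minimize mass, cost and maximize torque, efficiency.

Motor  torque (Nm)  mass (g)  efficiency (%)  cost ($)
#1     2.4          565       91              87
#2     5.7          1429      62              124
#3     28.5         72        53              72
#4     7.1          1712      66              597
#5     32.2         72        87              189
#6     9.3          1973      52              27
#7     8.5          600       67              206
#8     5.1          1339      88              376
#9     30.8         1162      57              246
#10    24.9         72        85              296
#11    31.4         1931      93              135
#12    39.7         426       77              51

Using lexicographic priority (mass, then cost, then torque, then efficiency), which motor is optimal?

First minimize mass: best is 72, kept {#3, #5, #10}.
Then minimize cost: best is 72, kept {#3}.

#3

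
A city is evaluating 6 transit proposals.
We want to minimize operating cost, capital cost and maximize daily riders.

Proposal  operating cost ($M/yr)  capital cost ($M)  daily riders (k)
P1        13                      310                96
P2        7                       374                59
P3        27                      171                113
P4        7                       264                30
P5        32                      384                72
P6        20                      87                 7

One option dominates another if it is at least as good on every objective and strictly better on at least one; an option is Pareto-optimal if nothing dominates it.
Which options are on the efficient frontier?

P1: not dominated.
P2: not dominated.
P3: not dominated (best daily riders).
P4: not dominated.
P5: dominated by P1 (operating cost 13≤32, capital cost 310≤384, daily riders 96≥72).
P6: not dominated (best capital cost).

P1, P2, P3, P4, P6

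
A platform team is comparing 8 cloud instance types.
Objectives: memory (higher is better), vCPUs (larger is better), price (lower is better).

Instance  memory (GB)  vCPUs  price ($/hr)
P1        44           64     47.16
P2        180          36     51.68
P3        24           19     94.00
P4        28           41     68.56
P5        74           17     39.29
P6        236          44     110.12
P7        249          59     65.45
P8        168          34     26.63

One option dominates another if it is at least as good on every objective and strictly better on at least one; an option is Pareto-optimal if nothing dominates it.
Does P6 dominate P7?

No

P6 vs P7: P6 is worse on memory (236 vs 249), so it does not dominate P7.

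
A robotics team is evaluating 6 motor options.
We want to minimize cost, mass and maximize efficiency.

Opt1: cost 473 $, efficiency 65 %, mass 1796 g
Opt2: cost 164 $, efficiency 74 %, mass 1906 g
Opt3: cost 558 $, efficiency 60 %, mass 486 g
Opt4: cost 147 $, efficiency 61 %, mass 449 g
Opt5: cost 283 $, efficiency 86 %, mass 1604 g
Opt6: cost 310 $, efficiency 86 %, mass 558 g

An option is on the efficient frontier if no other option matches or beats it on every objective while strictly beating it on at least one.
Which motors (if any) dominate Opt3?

Opt4: cost 147≤558, efficiency 61≥60, mass 449≤486 — dominates Opt3.
Others (Opt1, Opt2, Opt5, Opt6) are each worse than Opt3 on at least one objective.

Opt4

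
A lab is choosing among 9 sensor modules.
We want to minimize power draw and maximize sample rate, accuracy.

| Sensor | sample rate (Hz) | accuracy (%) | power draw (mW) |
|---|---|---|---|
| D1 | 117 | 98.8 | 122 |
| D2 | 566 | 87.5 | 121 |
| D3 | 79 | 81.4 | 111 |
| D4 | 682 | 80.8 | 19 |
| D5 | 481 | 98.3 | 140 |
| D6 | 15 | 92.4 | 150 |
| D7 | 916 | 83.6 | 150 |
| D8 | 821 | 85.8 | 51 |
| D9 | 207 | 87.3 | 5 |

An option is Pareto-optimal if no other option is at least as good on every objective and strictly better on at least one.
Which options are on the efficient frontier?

D1, D2, D4, D5, D7, D8, D9

D1: not dominated (best accuracy).
D2: not dominated.
D3: dominated by D8 (sample rate 821≥79, accuracy 85.8≥81.4, power draw 51≤111).
D4: not dominated.
D5: not dominated.
D6: dominated by D1 (sample rate 117≥15, accuracy 98.8≥92.4, power draw 122≤150).
D7: not dominated (best sample rate).
D8: not dominated.
D9: not dominated (best power draw).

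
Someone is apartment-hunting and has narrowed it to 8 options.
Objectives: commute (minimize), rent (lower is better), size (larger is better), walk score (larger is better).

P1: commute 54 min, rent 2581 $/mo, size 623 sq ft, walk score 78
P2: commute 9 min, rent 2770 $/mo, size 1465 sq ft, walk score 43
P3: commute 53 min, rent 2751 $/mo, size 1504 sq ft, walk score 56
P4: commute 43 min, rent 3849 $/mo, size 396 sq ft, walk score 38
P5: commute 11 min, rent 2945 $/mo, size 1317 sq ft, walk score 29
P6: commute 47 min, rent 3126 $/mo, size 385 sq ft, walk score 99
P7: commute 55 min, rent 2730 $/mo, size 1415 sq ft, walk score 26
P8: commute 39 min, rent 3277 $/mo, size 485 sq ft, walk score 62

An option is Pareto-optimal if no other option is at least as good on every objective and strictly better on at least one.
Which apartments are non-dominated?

P1, P2, P3, P6, P7, P8

P1: not dominated (best rent).
P2: not dominated (best commute).
P3: not dominated (best size).
P4: dominated by P2 (commute 9≤43, rent 2770≤3849, size 1465≥396, walk score 43≥38).
P5: dominated by P2 (commute 9≤11, rent 2770≤2945, size 1465≥1317, walk score 43≥29).
P6: not dominated (best walk score).
P7: not dominated.
P8: not dominated.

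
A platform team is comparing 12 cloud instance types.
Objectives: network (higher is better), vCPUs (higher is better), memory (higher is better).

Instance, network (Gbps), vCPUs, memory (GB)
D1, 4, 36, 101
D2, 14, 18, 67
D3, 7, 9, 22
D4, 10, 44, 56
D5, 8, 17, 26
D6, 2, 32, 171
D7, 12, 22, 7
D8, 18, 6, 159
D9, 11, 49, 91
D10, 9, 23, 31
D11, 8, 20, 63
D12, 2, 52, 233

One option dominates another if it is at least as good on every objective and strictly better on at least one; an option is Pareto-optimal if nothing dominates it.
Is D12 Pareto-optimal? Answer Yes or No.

D1: worse on vCPUs (36 vs 52).
D2: worse on vCPUs (18 vs 52).
D3: worse on vCPUs (9 vs 52).
D4: worse on vCPUs (44 vs 52).
D5: worse on vCPUs (17 vs 52).
D6: worse on vCPUs (32 vs 52).
D7: worse on vCPUs (22 vs 52).
D8: worse on vCPUs (6 vs 52).
D9: worse on vCPUs (49 vs 52).
D10: worse on vCPUs (23 vs 52).
D11: worse on vCPUs (20 vs 52).
No option is at least as good as D12 on every objective and strictly better on one.

Yes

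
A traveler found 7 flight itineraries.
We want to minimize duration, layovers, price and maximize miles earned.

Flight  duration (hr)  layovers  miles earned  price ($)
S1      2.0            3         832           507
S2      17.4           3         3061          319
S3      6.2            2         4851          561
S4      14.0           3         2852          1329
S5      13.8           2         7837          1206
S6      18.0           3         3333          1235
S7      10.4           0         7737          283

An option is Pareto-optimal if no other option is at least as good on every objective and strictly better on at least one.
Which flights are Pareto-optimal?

S1: not dominated (best duration).
S2: dominated by S7 (duration 10.4≤17.4, layovers 0≤3, miles earned 7737≥3061, price 283≤319).
S3: not dominated.
S4: dominated by S3 (duration 6.2≤14.0, layovers 2≤3, miles earned 4851≥2852, price 561≤1329).
S5: not dominated (best miles earned).
S6: dominated by S3 (duration 6.2≤18.0, layovers 2≤3, miles earned 4851≥3333, price 561≤1235).
S7: not dominated (best layovers).

S1, S3, S5, S7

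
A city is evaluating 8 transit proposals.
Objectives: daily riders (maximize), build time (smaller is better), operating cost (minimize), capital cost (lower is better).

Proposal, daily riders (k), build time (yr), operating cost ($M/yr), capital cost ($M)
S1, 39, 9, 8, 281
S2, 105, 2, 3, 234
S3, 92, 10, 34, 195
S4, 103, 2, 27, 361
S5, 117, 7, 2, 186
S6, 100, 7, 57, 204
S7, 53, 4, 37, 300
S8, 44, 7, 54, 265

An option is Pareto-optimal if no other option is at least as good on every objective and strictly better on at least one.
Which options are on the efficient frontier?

S1: dominated by S2 (daily riders 105≥39, build time 2≤9, operating cost 3≤8, capital cost 234≤281).
S2: not dominated.
S3: dominated by S5 (daily riders 117≥92, build time 7≤10, operating cost 2≤34, capital cost 186≤195).
S4: dominated by S2 (daily riders 105≥103, build time 2≤2, operating cost 3≤27, capital cost 234≤361).
S5: not dominated (best daily riders).
S6: dominated by S5 (daily riders 117≥100, build time 7≤7, operating cost 2≤57, capital cost 186≤204).
S7: dominated by S2 (daily riders 105≥53, build time 2≤4, operating cost 3≤37, capital cost 234≤300).
S8: dominated by S2 (daily riders 105≥44, build time 2≤7, operating cost 3≤54, capital cost 234≤265).

S2, S5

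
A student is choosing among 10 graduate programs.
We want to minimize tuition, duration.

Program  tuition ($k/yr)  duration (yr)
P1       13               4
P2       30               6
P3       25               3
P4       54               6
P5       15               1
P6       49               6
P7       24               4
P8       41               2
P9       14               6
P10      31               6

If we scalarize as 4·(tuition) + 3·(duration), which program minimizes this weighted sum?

P1: 4·13 + 3·4 = 64
P2: 4·30 + 3·6 = 138
P3: 4·25 + 3·3 = 109
P4: 4·54 + 3·6 = 234
P5: 4·15 + 3·1 = 63
P6: 4·49 + 3·6 = 214
P7: 4·24 + 3·4 = 108
P8: 4·41 + 3·2 = 170
P9: 4·14 + 3·6 = 74
P10: 4·31 + 3·6 = 142
Lowest: P5 at 63.

P5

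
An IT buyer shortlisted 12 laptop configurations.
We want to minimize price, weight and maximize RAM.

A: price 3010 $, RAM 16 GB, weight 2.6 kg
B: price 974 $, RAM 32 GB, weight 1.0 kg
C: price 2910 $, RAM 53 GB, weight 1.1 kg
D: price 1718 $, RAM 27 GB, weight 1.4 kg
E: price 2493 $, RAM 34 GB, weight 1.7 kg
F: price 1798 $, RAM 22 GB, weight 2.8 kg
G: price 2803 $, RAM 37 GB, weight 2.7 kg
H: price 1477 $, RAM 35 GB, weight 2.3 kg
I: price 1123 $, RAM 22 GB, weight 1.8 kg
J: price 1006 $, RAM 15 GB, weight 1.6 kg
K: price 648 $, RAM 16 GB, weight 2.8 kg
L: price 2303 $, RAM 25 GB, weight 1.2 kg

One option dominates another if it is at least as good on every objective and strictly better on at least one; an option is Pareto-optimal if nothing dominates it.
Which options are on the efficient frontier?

B, C, E, G, H, K

A: dominated by B (price 974≤3010, RAM 32≥16, weight 1.0≤2.6).
B: not dominated (best weight).
C: not dominated (best RAM).
D: dominated by B (price 974≤1718, RAM 32≥27, weight 1.0≤1.4).
E: not dominated.
F: dominated by B (price 974≤1798, RAM 32≥22, weight 1.0≤2.8).
G: not dominated.
H: not dominated.
I: dominated by B (price 974≤1123, RAM 32≥22, weight 1.0≤1.8).
J: dominated by B (price 974≤1006, RAM 32≥15, weight 1.0≤1.6).
K: not dominated (best price).
L: dominated by B (price 974≤2303, RAM 32≥25, weight 1.0≤1.2).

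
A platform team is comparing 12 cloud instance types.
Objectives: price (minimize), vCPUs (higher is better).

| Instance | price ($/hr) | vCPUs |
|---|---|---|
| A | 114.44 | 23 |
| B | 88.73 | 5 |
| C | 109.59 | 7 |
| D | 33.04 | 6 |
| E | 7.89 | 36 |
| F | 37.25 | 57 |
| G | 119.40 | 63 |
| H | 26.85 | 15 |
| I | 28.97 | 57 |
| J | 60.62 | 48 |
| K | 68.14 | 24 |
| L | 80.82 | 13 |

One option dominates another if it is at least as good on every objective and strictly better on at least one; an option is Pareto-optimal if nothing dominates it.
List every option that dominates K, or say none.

E, F, I, J

E: price 7.89≤68.14, vCPUs 36≥24 — dominates K.
F: price 37.25≤68.14, vCPUs 57≥24 — dominates K.
I: price 28.97≤68.14, vCPUs 57≥24 — dominates K.
J: price 60.62≤68.14, vCPUs 48≥24 — dominates K.
Others (A, B, C, D, G, H, L) are each worse than K on at least one objective.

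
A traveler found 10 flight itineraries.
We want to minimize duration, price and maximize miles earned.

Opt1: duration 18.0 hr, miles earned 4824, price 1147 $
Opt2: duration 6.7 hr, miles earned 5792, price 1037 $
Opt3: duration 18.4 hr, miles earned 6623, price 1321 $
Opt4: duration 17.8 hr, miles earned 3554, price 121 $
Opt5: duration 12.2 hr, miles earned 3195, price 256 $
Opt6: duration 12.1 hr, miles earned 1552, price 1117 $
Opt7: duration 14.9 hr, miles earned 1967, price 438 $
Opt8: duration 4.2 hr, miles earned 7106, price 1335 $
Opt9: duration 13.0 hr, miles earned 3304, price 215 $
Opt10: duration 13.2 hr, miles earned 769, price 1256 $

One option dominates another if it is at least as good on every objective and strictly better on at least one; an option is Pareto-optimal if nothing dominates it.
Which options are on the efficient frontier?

Opt1: dominated by Opt2 (duration 6.7≤18.0, miles earned 5792≥4824, price 1037≤1147).
Opt2: not dominated.
Opt3: not dominated.
Opt4: not dominated (best price).
Opt5: not dominated.
Opt6: dominated by Opt2 (duration 6.7≤12.1, miles earned 5792≥1552, price 1037≤1117).
Opt7: dominated by Opt5 (duration 12.2≤14.9, miles earned 3195≥1967, price 256≤438).
Opt8: not dominated (best duration).
Opt9: not dominated.
Opt10: dominated by Opt2 (duration 6.7≤13.2, miles earned 5792≥769, price 1037≤1256).

Opt2, Opt3, Opt4, Opt5, Opt8, Opt9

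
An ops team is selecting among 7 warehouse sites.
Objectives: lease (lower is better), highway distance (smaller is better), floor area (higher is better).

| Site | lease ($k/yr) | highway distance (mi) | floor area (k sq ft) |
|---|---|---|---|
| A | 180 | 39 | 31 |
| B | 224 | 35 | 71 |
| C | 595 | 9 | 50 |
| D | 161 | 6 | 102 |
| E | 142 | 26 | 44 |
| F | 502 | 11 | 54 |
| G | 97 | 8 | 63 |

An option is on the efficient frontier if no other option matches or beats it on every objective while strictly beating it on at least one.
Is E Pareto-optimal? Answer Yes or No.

G vs E: lease 97≤142, highway distance 8≤26, floor area 63≥44 — G is at least as good on every objective and strictly better on at least one, so G dominates E.

No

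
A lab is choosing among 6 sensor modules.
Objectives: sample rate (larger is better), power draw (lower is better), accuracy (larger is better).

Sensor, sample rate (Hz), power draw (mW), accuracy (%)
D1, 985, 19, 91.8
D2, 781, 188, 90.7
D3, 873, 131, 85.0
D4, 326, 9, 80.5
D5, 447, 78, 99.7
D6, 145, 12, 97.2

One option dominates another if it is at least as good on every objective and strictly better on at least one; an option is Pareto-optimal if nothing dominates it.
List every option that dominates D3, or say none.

D1: sample rate 985≥873, power draw 19≤131, accuracy 91.8≥85.0 — dominates D3.
Others (D2, D4, D5, D6) are each worse than D3 on at least one objective.

D1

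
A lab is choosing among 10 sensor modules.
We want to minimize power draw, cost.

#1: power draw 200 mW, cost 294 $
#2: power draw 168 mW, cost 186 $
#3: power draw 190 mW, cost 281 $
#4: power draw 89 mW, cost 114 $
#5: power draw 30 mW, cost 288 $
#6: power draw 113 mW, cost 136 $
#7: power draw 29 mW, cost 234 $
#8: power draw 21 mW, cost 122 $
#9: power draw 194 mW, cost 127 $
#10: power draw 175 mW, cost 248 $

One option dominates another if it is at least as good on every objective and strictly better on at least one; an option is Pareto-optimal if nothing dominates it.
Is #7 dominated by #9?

No

#9 vs #7: #9 is worse on power draw (194 vs 29), so it does not dominate #7.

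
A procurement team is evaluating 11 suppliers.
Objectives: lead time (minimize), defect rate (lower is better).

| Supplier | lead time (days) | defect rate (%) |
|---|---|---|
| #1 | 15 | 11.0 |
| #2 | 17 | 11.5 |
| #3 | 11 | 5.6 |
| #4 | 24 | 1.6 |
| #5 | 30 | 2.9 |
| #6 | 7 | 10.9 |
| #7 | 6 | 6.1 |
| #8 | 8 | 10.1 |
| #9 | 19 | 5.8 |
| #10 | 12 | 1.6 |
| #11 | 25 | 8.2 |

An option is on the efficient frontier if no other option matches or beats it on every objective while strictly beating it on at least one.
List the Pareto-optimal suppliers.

#1: dominated by #3 (lead time 11≤15, defect rate 5.6≤11.0).
#2: dominated by #1 (lead time 15≤17, defect rate 11.0≤11.5).
#3: not dominated.
#4: dominated by #10 (lead time 12≤24, defect rate 1.6≤1.6).
#5: dominated by #4 (lead time 24≤30, defect rate 1.6≤2.9).
#6: dominated by #7 (lead time 6≤7, defect rate 6.1≤10.9).
#7: not dominated (best lead time).
#8: dominated by #7 (lead time 6≤8, defect rate 6.1≤10.1).
#9: dominated by #3 (lead time 11≤19, defect rate 5.6≤5.8).
#10: not dominated.
#11: dominated by #3 (lead time 11≤25, defect rate 5.6≤8.2).

#3, #7, #10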